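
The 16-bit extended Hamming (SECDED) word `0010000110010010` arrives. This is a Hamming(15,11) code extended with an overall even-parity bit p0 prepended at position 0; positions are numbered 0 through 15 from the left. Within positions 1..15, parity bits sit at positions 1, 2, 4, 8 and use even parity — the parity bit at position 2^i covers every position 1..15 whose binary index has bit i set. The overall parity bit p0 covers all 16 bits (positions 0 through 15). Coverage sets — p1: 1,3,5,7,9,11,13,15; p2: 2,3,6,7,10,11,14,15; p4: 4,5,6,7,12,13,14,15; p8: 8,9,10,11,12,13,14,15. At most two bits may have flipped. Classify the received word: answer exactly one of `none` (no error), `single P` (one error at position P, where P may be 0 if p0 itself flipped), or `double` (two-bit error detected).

s1: b1⊕b3⊕b5⊕b7⊕b9⊕b11⊕b13⊕b15 = 0⊕0⊕0⊕1⊕0⊕1⊕0⊕0 = 0
s2: b2⊕b3⊕b6⊕b7⊕b10⊕b11⊕b14⊕b15 = 1⊕0⊕0⊕1⊕0⊕1⊕1⊕0 = 0
s4: b4⊕b5⊕b6⊕b7⊕b12⊕b13⊕b14⊕b15 = 0⊕0⊕0⊕1⊕0⊕0⊕1⊕0 = 0
s8: b8⊕b9⊕b10⊕b11⊕b12⊕b13⊕b14⊕b15 = 1⊕0⊕0⊕1⊕0⊕0⊕1⊕0 = 1
Syndrome (s8...s1) = 1000 → position 8.
Overall parity (XOR of all 16 bits, including p0): 0⊕0⊕1⊕0⊕0⊕0⊕0⊕1⊕1⊕0⊕0⊕1⊕0⊕0⊕1⊕0 = 1
Overall=1, syndrome position=8 → single-bit error at position 8.

single 8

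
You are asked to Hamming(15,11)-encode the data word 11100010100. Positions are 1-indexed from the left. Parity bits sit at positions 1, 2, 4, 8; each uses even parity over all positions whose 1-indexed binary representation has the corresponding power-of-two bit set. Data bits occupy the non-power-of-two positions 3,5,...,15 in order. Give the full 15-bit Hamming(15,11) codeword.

011111000010100

Place data bits at non-power-of-two positions: b3=1, b5=1, b6=1, b7=0, b9=0, b10=0, b11=1, b12=0, b13=1, b14=0, b15=0.
p1 = XOR of data positions {3,5,7,9,11,13,15} = 1⊕1⊕0⊕0⊕1⊕1⊕0 = 0
p2 = XOR of data positions {3,6,7,10,11,14,15} = 1⊕1⊕0⊕0⊕1⊕0⊕0 = 1
p4 = XOR of data positions {5,6,7,12,13,14,15} = 1⊕1⊕0⊕0⊕1⊕0⊕0 = 1
p8 = XOR of data positions {9,10,11,12,13,14,15} = 0⊕0⊕1⊕0⊕1⊕0⊕0 = 0
Codeword b1..b15 = 011111000010100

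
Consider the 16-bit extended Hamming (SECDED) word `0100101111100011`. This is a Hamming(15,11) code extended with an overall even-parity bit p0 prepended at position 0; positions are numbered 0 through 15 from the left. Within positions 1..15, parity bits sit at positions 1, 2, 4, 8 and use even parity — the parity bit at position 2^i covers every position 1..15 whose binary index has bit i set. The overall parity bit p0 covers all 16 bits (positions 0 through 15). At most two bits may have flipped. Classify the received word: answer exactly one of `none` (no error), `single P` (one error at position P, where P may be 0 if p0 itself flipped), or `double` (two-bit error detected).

s1: b1⊕b3⊕b5⊕b7⊕b9⊕b11⊕b13⊕b15 = 1⊕0⊕0⊕1⊕1⊕0⊕0⊕1 = 0
s2: b2⊕b3⊕b6⊕b7⊕b10⊕b11⊕b14⊕b15 = 0⊕0⊕1⊕1⊕1⊕0⊕1⊕1 = 1
s4: b4⊕b5⊕b6⊕b7⊕b12⊕b13⊕b14⊕b15 = 1⊕0⊕1⊕1⊕0⊕0⊕1⊕1 = 1
s8: b8⊕b9⊕b10⊕b11⊕b12⊕b13⊕b14⊕b15 = 1⊕1⊕1⊕0⊕0⊕0⊕1⊕1 = 1
Syndrome (s8...s1) = 1110 → position 14.
Overall parity (XOR of all 16 bits, including p0): 0⊕1⊕0⊕0⊕1⊕0⊕1⊕1⊕1⊕1⊕1⊕0⊕0⊕0⊕1⊕1 = 1
Overall=1, syndrome position=14 → single-bit error at position 14.

single 14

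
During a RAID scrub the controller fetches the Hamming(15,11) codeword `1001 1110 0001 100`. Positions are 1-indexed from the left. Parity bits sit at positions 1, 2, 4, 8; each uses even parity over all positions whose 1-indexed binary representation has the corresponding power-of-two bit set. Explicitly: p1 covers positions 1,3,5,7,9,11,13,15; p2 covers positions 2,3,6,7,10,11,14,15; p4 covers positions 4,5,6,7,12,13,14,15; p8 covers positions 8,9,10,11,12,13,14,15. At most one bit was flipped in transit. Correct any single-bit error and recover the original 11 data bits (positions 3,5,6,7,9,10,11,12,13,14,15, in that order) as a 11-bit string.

01110001100

s1: b1⊕b3⊕b5⊕b7⊕b9⊕b11⊕b13⊕b15 = 1⊕0⊕1⊕1⊕0⊕0⊕1⊕0 = 0
s2: b2⊕b3⊕b6⊕b7⊕b10⊕b11⊕b14⊕b15 = 0⊕0⊕1⊕1⊕0⊕0⊕0⊕0 = 0
s4: b4⊕b5⊕b6⊕b7⊕b12⊕b13⊕b14⊕b15 = 1⊕1⊕1⊕1⊕1⊕1⊕0⊕0 = 0
s8: b8⊕b9⊕b10⊕b11⊕b12⊕b13⊕b14⊕b15 = 0⊕0⊕0⊕0⊕1⊕1⊕0⊕0 = 0
Syndrome (s8...s1) = 0000 → position 0 (no error).
No correction needed.
Data bits at positions 3,5,6,7,9,10,11,12,13,14,15: 01110001100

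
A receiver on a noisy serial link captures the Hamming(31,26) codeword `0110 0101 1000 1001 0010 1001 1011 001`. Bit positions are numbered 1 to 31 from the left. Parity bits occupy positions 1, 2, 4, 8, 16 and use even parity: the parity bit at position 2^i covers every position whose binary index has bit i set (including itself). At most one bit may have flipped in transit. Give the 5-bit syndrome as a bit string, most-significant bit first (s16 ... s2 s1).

00100

s1: b1⊕b3⊕b5⊕b7⊕b9⊕b11⊕b13⊕b15⊕b17⊕b19⊕b21⊕b23⊕b25⊕b27⊕b29⊕b31 = 0⊕1⊕0⊕0⊕1⊕0⊕1⊕0⊕0⊕1⊕1⊕0⊕1⊕1⊕0⊕1 = 0
s2: b2⊕b3⊕b6⊕b7⊕b10⊕b11⊕b14⊕b15⊕b18⊕b19⊕b22⊕b23⊕b26⊕b27⊕b30⊕b31 = 1⊕1⊕1⊕0⊕0⊕0⊕0⊕0⊕0⊕1⊕0⊕0⊕0⊕1⊕0⊕1 = 0
s4: b4⊕b5⊕b6⊕b7⊕b12⊕b13⊕b14⊕b15⊕b20⊕b21⊕b22⊕b23⊕b28⊕b29⊕b30⊕b31 = 0⊕0⊕1⊕0⊕0⊕1⊕0⊕0⊕0⊕1⊕0⊕0⊕1⊕0⊕0⊕1 = 1
s8: b8⊕b9⊕b10⊕b11⊕b12⊕b13⊕b14⊕b15⊕b24⊕b25⊕b26⊕b27⊕b28⊕b29⊕b30⊕b31 = 1⊕1⊕0⊕0⊕0⊕1⊕0⊕0⊕1⊕1⊕0⊕1⊕1⊕0⊕0⊕1 = 0
s16: b16⊕b17⊕b18⊕b19⊕b20⊕b21⊕b22⊕b23⊕b24⊕b25⊕b26⊕b27⊕b28⊕b29⊕b30⊕b31 = 1⊕0⊕0⊕1⊕0⊕1⊕0⊕0⊕1⊕1⊕0⊕1⊕1⊕0⊕0⊕1 = 0
Syndrome (s16...s1) = 00100 → position 4.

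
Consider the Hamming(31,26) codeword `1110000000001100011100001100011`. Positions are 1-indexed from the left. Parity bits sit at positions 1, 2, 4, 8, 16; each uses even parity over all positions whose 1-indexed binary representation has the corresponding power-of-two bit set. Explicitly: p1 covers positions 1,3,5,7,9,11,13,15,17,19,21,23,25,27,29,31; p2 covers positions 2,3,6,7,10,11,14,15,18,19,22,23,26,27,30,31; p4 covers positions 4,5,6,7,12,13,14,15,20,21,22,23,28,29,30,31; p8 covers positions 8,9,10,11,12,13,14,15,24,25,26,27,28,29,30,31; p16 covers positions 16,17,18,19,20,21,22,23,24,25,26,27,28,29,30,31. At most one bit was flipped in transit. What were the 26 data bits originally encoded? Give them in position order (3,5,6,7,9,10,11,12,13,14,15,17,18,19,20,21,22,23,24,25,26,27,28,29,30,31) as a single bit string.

s1: b1⊕b3⊕b5⊕b7⊕b9⊕b11⊕b13⊕b15⊕b17⊕b19⊕b21⊕b23⊕b25⊕b27⊕b29⊕b31 = 1⊕1⊕0⊕0⊕0⊕0⊕1⊕0⊕0⊕1⊕0⊕0⊕1⊕0⊕0⊕1 = 0
s2: b2⊕b3⊕b6⊕b7⊕b10⊕b11⊕b14⊕b15⊕b18⊕b19⊕b22⊕b23⊕b26⊕b27⊕b30⊕b31 = 1⊕1⊕0⊕0⊕0⊕0⊕1⊕0⊕1⊕1⊕0⊕0⊕1⊕0⊕1⊕1 = 0
s4: b4⊕b5⊕b6⊕b7⊕b12⊕b13⊕b14⊕b15⊕b20⊕b21⊕b22⊕b23⊕b28⊕b29⊕b30⊕b31 = 0⊕0⊕0⊕0⊕0⊕1⊕1⊕0⊕1⊕0⊕0⊕0⊕0⊕0⊕1⊕1 = 1
s8: b8⊕b9⊕b10⊕b11⊕b12⊕b13⊕b14⊕b15⊕b24⊕b25⊕b26⊕b27⊕b28⊕b29⊕b30⊕b31 = 0⊕0⊕0⊕0⊕0⊕1⊕1⊕0⊕0⊕1⊕1⊕0⊕0⊕0⊕1⊕1 = 0
s16: b16⊕b17⊕b18⊕b19⊕b20⊕b21⊕b22⊕b23⊕b24⊕b25⊕b26⊕b27⊕b28⊕b29⊕b30⊕b31 = 0⊕0⊕1⊕1⊕1⊕0⊕0⊕0⊕0⊕1⊕1⊕0⊕0⊕0⊕1⊕1 = 1
Syndrome (s16...s1) = 10100 → position 20.
Flip bit 20: corrected codeword = 1110000000001100011000001100011
Data bits at positions 3,5,6,7,9,10,11,12,13,14,15,17,18,19,20,21,22,23,24,25,26,27,28,29,30,31: 10000000110011000001100011

10000000110011000001100011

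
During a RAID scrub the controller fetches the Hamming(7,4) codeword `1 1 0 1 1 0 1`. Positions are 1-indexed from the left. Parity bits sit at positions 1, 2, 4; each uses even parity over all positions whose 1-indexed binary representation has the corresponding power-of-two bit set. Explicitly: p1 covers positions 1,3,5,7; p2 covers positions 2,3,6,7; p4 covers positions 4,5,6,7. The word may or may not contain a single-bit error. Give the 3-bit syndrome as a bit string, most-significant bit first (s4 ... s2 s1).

101

s1: b1⊕b3⊕b5⊕b7 = 1⊕0⊕1⊕1 = 1
s2: b2⊕b3⊕b6⊕b7 = 1⊕0⊕0⊕1 = 0
s4: b4⊕b5⊕b6⊕b7 = 1⊕1⊕0⊕1 = 1
Syndrome (s4...s1) = 101 → position 5.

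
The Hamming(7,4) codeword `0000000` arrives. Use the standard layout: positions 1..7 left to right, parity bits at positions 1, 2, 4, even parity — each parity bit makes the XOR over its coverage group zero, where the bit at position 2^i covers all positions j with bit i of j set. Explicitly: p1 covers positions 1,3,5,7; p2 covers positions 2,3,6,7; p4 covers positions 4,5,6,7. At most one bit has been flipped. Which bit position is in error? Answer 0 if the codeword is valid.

s1: b1⊕b3⊕b5⊕b7 = 0⊕0⊕0⊕0 = 0
s2: b2⊕b3⊕b6⊕b7 = 0⊕0⊕0⊕0 = 0
s4: b4⊕b5⊕b6⊕b7 = 0⊕0⊕0⊕0 = 0
Syndrome (s4...s1) = 000 → position 0 (no error).

0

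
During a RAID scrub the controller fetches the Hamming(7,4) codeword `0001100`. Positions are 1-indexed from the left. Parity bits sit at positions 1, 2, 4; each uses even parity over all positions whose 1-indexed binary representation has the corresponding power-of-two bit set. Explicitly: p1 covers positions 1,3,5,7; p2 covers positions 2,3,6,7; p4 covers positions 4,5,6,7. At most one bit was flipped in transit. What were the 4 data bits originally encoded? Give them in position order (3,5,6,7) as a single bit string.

s1: b1⊕b3⊕b5⊕b7 = 0⊕0⊕1⊕0 = 1
s2: b2⊕b3⊕b6⊕b7 = 0⊕0⊕0⊕0 = 0
s4: b4⊕b5⊕b6⊕b7 = 1⊕1⊕0⊕0 = 0
Syndrome (s4...s1) = 001 → position 1.
Flip bit 1: corrected codeword = 1001100
Data bits at positions 3,5,6,7: 0100

0100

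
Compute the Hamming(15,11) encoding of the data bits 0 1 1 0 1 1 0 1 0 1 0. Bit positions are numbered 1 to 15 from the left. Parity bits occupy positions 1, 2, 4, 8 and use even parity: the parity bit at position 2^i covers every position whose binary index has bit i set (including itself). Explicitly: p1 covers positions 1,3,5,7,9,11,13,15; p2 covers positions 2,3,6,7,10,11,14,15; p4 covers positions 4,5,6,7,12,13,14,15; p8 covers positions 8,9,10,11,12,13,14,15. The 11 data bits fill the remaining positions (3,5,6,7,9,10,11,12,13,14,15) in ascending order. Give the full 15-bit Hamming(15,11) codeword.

010011001101010

Place data bits at non-power-of-two positions: b3=0, b5=1, b6=1, b7=0, b9=1, b10=1, b11=0, b12=1, b13=0, b14=1, b15=0.
p1 = XOR of data positions {3,5,7,9,11,13,15} = 0⊕1⊕0⊕1⊕0⊕0⊕0 = 0
p2 = XOR of data positions {3,6,7,10,11,14,15} = 0⊕1⊕0⊕1⊕0⊕1⊕0 = 1
p4 = XOR of data positions {5,6,7,12,13,14,15} = 1⊕1⊕0⊕1⊕0⊕1⊕0 = 0
p8 = XOR of data positions {9,10,11,12,13,14,15} = 1⊕1⊕0⊕1⊕0⊕1⊕0 = 0
Codeword b1..b15 = 010011001101010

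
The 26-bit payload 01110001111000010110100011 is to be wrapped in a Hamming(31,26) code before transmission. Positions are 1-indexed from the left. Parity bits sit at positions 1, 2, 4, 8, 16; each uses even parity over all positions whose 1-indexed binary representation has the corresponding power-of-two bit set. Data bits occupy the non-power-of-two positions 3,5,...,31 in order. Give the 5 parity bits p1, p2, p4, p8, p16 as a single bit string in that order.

Place data bits at non-power-of-two positions: b3=0, b5=1, b6=1, b7=1, b9=0, b10=0, b11=0, b12=1, b13=1, b14=1, b15=1, b17=0, b18=0, b19=0, b20=0, b21=1, b22=0, b23=1, b24=1, b25=0, b26=1, b27=0, b28=0, b29=0, b30=1, b31=1.
p1 = XOR of data positions {3,5,7,9,11,13,15,17,19,21,23,25,27,29,31} = 0⊕1⊕1⊕0⊕0⊕1⊕1⊕0⊕0⊕1⊕1⊕0⊕0⊕0⊕1 = 1
p2 = XOR of data positions {3,6,7,10,11,14,15,18,19,22,23,26,27,30,31} = 0⊕1⊕1⊕0⊕0⊕1⊕1⊕0⊕0⊕0⊕1⊕1⊕0⊕1⊕1 = 0
p4 = XOR of data positions {5,6,7,12,13,14,15,20,21,22,23,28,29,30,31} = 1⊕1⊕1⊕1⊕1⊕1⊕1⊕0⊕1⊕0⊕1⊕0⊕0⊕1⊕1 = 1
p8 = XOR of data positions {9,10,11,12,13,14,15,24,25,26,27,28,29,30,31} = 0⊕0⊕0⊕1⊕1⊕1⊕1⊕1⊕0⊕1⊕0⊕0⊕0⊕1⊕1 = 0
p16 = XOR of data positions {17,18,19,20,21,22,23,24,25,26,27,28,29,30,31} = 0⊕0⊕0⊕0⊕1⊕0⊕1⊕1⊕0⊕1⊕0⊕0⊕0⊕1⊕1 = 0
Parity bits p1,p2,p4,p8,p16 = 10100

10100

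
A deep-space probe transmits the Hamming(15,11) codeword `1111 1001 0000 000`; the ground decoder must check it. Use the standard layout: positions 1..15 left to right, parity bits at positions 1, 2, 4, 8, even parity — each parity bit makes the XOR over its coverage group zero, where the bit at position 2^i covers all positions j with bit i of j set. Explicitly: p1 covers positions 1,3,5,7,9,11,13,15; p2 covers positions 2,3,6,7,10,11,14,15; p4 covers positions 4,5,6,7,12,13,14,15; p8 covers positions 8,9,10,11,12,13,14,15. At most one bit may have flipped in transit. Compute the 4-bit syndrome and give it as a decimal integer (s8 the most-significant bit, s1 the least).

s1: b1⊕b3⊕b5⊕b7⊕b9⊕b11⊕b13⊕b15 = 1⊕1⊕1⊕0⊕0⊕0⊕0⊕0 = 1
s2: b2⊕b3⊕b6⊕b7⊕b10⊕b11⊕b14⊕b15 = 1⊕1⊕0⊕0⊕0⊕0⊕0⊕0 = 0
s4: b4⊕b5⊕b6⊕b7⊕b12⊕b13⊕b14⊕b15 = 1⊕1⊕0⊕0⊕0⊕0⊕0⊕0 = 0
s8: b8⊕b9⊕b10⊕b11⊕b12⊕b13⊕b14⊕b15 = 1⊕0⊕0⊕0⊕0⊕0⊕0⊕0 = 1
Syndrome (s8...s1) = 1001 → position 9.

9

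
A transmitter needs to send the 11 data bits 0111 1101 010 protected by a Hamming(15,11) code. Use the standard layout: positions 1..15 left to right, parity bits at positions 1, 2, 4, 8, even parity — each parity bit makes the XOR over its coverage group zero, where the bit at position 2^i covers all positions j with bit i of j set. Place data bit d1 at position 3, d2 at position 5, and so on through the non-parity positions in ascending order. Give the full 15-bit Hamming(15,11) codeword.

Place data bits at non-power-of-two positions: b3=0, b5=1, b6=1, b7=1, b9=1, b10=1, b11=0, b12=1, b13=0, b14=1, b15=0.
p1 = XOR of data positions {3,5,7,9,11,13,15} = 0⊕1⊕1⊕1⊕0⊕0⊕0 = 1
p2 = XOR of data positions {3,6,7,10,11,14,15} = 0⊕1⊕1⊕1⊕0⊕1⊕0 = 0
p4 = XOR of data positions {5,6,7,12,13,14,15} = 1⊕1⊕1⊕1⊕0⊕1⊕0 = 1
p8 = XOR of data positions {9,10,11,12,13,14,15} = 1⊕1⊕0⊕1⊕0⊕1⊕0 = 0
Codeword b1..b15 = 100111101101010

100111101101010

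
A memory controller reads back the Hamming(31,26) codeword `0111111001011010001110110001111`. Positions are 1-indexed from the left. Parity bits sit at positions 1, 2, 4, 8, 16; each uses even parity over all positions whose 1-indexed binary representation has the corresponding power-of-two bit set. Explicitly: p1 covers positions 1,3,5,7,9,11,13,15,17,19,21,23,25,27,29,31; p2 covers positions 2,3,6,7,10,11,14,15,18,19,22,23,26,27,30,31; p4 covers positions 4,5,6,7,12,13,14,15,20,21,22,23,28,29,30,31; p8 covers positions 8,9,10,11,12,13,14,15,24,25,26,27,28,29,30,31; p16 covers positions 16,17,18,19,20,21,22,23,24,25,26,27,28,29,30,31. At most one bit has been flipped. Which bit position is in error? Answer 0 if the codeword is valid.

24

s1: b1⊕b3⊕b5⊕b7⊕b9⊕b11⊕b13⊕b15⊕b17⊕b19⊕b21⊕b23⊕b25⊕b27⊕b29⊕b31 = 0⊕1⊕1⊕1⊕0⊕0⊕1⊕1⊕0⊕1⊕1⊕1⊕0⊕0⊕1⊕1 = 0
s2: b2⊕b3⊕b6⊕b7⊕b10⊕b11⊕b14⊕b15⊕b18⊕b19⊕b22⊕b23⊕b26⊕b27⊕b30⊕b31 = 1⊕1⊕1⊕1⊕1⊕0⊕0⊕1⊕0⊕1⊕0⊕1⊕0⊕0⊕1⊕1 = 0
s4: b4⊕b5⊕b6⊕b7⊕b12⊕b13⊕b14⊕b15⊕b20⊕b21⊕b22⊕b23⊕b28⊕b29⊕b30⊕b31 = 1⊕1⊕1⊕1⊕1⊕1⊕0⊕1⊕1⊕1⊕0⊕1⊕1⊕1⊕1⊕1 = 0
s8: b8⊕b9⊕b10⊕b11⊕b12⊕b13⊕b14⊕b15⊕b24⊕b25⊕b26⊕b27⊕b28⊕b29⊕b30⊕b31 = 0⊕0⊕1⊕0⊕1⊕1⊕0⊕1⊕1⊕0⊕0⊕0⊕1⊕1⊕1⊕1 = 1
s16: b16⊕b17⊕b18⊕b19⊕b20⊕b21⊕b22⊕b23⊕b24⊕b25⊕b26⊕b27⊕b28⊕b29⊕b30⊕b31 = 0⊕0⊕0⊕1⊕1⊕1⊕0⊕1⊕1⊕0⊕0⊕0⊕1⊕1⊕1⊕1 = 1
Syndrome (s16...s1) = 11000 → position 24.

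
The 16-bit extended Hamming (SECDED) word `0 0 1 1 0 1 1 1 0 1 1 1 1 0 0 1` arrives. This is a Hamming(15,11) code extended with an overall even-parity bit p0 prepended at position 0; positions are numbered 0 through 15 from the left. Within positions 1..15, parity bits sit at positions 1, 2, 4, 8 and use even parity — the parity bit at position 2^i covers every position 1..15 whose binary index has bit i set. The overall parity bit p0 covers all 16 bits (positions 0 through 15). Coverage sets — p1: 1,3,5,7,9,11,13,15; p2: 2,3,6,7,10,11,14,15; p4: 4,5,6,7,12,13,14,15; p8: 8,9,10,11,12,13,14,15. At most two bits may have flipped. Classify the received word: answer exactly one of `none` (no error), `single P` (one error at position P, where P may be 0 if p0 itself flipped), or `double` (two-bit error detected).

double

s1: b1⊕b3⊕b5⊕b7⊕b9⊕b11⊕b13⊕b15 = 0⊕1⊕1⊕1⊕1⊕1⊕0⊕1 = 0
s2: b2⊕b3⊕b6⊕b7⊕b10⊕b11⊕b14⊕b15 = 1⊕1⊕1⊕1⊕1⊕1⊕0⊕1 = 1
s4: b4⊕b5⊕b6⊕b7⊕b12⊕b13⊕b14⊕b15 = 0⊕1⊕1⊕1⊕1⊕0⊕0⊕1 = 1
s8: b8⊕b9⊕b10⊕b11⊕b12⊕b13⊕b14⊕b15 = 0⊕1⊕1⊕1⊕1⊕0⊕0⊕1 = 1
Syndrome (s8...s1) = 1110 → position 14.
Overall parity (XOR of all 16 bits, including p0): 0⊕0⊕1⊕1⊕0⊕1⊕1⊕1⊕0⊕1⊕1⊕1⊕1⊕0⊕0⊕1 = 0
Overall=0, syndrome position=14 → double-bit error detected (uncorrectable).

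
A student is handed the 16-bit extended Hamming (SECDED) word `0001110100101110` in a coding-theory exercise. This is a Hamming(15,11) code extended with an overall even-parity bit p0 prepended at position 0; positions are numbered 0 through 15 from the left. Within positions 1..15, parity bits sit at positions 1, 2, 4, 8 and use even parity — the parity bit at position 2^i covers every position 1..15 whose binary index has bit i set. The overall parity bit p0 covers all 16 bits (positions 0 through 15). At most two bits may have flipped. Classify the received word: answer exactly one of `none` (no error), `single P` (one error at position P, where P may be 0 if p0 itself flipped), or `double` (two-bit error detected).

none

s1: b1⊕b3⊕b5⊕b7⊕b9⊕b11⊕b13⊕b15 = 0⊕1⊕1⊕1⊕0⊕0⊕1⊕0 = 0
s2: b2⊕b3⊕b6⊕b7⊕b10⊕b11⊕b14⊕b15 = 0⊕1⊕0⊕1⊕1⊕0⊕1⊕0 = 0
s4: b4⊕b5⊕b6⊕b7⊕b12⊕b13⊕b14⊕b15 = 1⊕1⊕0⊕1⊕1⊕1⊕1⊕0 = 0
s8: b8⊕b9⊕b10⊕b11⊕b12⊕b13⊕b14⊕b15 = 0⊕0⊕1⊕0⊕1⊕1⊕1⊕0 = 0
Syndrome (s8...s1) = 0000 → position 0 (no error).
Overall parity (XOR of all 16 bits, including p0): 0⊕0⊕0⊕1⊕1⊕1⊕0⊕1⊕0⊕0⊕1⊕0⊕1⊕1⊕1⊕0 = 0
Overall=0, syndrome position=0 → no error.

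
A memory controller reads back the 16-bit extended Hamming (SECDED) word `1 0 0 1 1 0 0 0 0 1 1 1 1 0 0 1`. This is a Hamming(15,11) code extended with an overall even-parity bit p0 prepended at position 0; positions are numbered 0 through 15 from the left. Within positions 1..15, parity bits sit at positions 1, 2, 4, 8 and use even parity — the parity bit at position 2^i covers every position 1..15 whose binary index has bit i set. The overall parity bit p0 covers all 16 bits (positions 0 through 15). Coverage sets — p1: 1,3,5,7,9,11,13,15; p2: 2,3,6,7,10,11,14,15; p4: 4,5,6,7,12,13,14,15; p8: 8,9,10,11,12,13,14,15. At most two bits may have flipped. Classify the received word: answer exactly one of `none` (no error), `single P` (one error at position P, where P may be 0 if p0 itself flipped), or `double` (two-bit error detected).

s1: b1⊕b3⊕b5⊕b7⊕b9⊕b11⊕b13⊕b15 = 0⊕1⊕0⊕0⊕1⊕1⊕0⊕1 = 0
s2: b2⊕b3⊕b6⊕b7⊕b10⊕b11⊕b14⊕b15 = 0⊕1⊕0⊕0⊕1⊕1⊕0⊕1 = 0
s4: b4⊕b5⊕b6⊕b7⊕b12⊕b13⊕b14⊕b15 = 1⊕0⊕0⊕0⊕1⊕0⊕0⊕1 = 1
s8: b8⊕b9⊕b10⊕b11⊕b12⊕b13⊕b14⊕b15 = 0⊕1⊕1⊕1⊕1⊕0⊕0⊕1 = 1
Syndrome (s8...s1) = 1100 → position 12.
Overall parity (XOR of all 16 bits, including p0): 1⊕0⊕0⊕1⊕1⊕0⊕0⊕0⊕0⊕1⊕1⊕1⊕1⊕0⊕0⊕1 = 0
Overall=0, syndrome position=12 → double-bit error detected (uncorrectable).

double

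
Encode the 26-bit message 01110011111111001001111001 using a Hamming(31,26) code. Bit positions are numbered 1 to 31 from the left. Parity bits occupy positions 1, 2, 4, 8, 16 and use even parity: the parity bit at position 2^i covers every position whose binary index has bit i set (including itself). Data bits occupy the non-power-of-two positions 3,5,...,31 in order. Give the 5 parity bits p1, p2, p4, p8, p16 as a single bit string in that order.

Place data bits at non-power-of-two positions: b3=0, b5=1, b6=1, b7=1, b9=0, b10=0, b11=1, b12=1, b13=1, b14=1, b15=1, b17=1, b18=1, b19=1, b20=0, b21=0, b22=1, b23=0, b24=0, b25=1, b26=1, b27=1, b28=1, b29=0, b30=0, b31=1.
p1 = XOR of data positions {3,5,7,9,11,13,15,17,19,21,23,25,27,29,31} = 0⊕1⊕1⊕0⊕1⊕1⊕1⊕1⊕1⊕0⊕0⊕1⊕1⊕0⊕1 = 0
p2 = XOR of data positions {3,6,7,10,11,14,15,18,19,22,23,26,27,30,31} = 0⊕1⊕1⊕0⊕1⊕1⊕1⊕1⊕1⊕1⊕0⊕1⊕1⊕0⊕1 = 1
p4 = XOR of data positions {5,6,7,12,13,14,15,20,21,22,23,28,29,30,31} = 1⊕1⊕1⊕1⊕1⊕1⊕1⊕0⊕0⊕1⊕0⊕1⊕0⊕0⊕1 = 0
p8 = XOR of data positions {9,10,11,12,13,14,15,24,25,26,27,28,29,30,31} = 0⊕0⊕1⊕1⊕1⊕1⊕1⊕0⊕1⊕1⊕1⊕1⊕0⊕0⊕1 = 0
p16 = XOR of data positions {17,18,19,20,21,22,23,24,25,26,27,28,29,30,31} = 1⊕1⊕1⊕0⊕0⊕1⊕0⊕0⊕1⊕1⊕1⊕1⊕0⊕0⊕1 = 1
Parity bits p1,p2,p4,p8,p16 = 01001

01001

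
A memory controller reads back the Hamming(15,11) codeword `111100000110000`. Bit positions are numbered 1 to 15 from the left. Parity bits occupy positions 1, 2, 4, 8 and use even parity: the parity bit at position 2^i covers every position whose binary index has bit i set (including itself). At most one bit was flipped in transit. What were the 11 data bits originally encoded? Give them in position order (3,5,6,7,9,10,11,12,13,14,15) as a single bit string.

11000110000

s1: b1⊕b3⊕b5⊕b7⊕b9⊕b11⊕b13⊕b15 = 1⊕1⊕0⊕0⊕0⊕1⊕0⊕0 = 1
s2: b2⊕b3⊕b6⊕b7⊕b10⊕b11⊕b14⊕b15 = 1⊕1⊕0⊕0⊕1⊕1⊕0⊕0 = 0
s4: b4⊕b5⊕b6⊕b7⊕b12⊕b13⊕b14⊕b15 = 1⊕0⊕0⊕0⊕0⊕0⊕0⊕0 = 1
s8: b8⊕b9⊕b10⊕b11⊕b12⊕b13⊕b14⊕b15 = 0⊕0⊕1⊕1⊕0⊕0⊕0⊕0 = 0
Syndrome (s8...s1) = 0101 → position 5.
Flip bit 5: corrected codeword = 111110000110000
Data bits at positions 3,5,6,7,9,10,11,12,13,14,15: 11000110000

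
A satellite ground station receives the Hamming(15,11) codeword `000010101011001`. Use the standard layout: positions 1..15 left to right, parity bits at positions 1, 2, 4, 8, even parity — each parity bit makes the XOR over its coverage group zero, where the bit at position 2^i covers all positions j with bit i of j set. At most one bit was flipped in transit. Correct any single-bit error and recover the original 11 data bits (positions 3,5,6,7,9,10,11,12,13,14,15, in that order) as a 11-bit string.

11011011001

s1: b1⊕b3⊕b5⊕b7⊕b9⊕b11⊕b13⊕b15 = 0⊕0⊕1⊕1⊕1⊕1⊕0⊕1 = 1
s2: b2⊕b3⊕b6⊕b7⊕b10⊕b11⊕b14⊕b15 = 0⊕0⊕0⊕1⊕0⊕1⊕0⊕1 = 1
s4: b4⊕b5⊕b6⊕b7⊕b12⊕b13⊕b14⊕b15 = 0⊕1⊕0⊕1⊕1⊕0⊕0⊕1 = 0
s8: b8⊕b9⊕b10⊕b11⊕b12⊕b13⊕b14⊕b15 = 0⊕1⊕0⊕1⊕1⊕0⊕0⊕1 = 0
Syndrome (s8...s1) = 0011 → position 3.
Flip bit 3: corrected codeword = 001010101011001
Data bits at positions 3,5,6,7,9,10,11,12,13,14,15: 11011011001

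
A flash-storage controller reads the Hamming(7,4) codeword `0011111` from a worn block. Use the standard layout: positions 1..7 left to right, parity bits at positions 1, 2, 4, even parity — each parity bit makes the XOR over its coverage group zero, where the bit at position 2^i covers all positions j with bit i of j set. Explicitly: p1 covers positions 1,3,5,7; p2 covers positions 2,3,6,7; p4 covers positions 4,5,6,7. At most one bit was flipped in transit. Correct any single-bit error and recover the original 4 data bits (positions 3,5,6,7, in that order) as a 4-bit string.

s1: b1⊕b3⊕b5⊕b7 = 0⊕1⊕1⊕1 = 1
s2: b2⊕b3⊕b6⊕b7 = 0⊕1⊕1⊕1 = 1
s4: b4⊕b5⊕b6⊕b7 = 1⊕1⊕1⊕1 = 0
Syndrome (s4...s1) = 011 → position 3.
Flip bit 3: corrected codeword = 0001111
Data bits at positions 3,5,6,7: 0111

0111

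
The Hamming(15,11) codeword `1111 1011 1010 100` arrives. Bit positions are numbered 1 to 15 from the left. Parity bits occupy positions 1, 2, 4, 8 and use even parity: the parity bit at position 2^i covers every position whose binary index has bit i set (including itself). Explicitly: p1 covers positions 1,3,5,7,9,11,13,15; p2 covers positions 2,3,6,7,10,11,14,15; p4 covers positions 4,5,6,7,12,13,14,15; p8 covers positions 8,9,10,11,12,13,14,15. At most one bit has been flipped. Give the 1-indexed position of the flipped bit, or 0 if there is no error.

s1: b1⊕b3⊕b5⊕b7⊕b9⊕b11⊕b13⊕b15 = 1⊕1⊕1⊕1⊕1⊕1⊕1⊕0 = 1
s2: b2⊕b3⊕b6⊕b7⊕b10⊕b11⊕b14⊕b15 = 1⊕1⊕0⊕1⊕0⊕1⊕0⊕0 = 0
s4: b4⊕b5⊕b6⊕b7⊕b12⊕b13⊕b14⊕b15 = 1⊕1⊕0⊕1⊕0⊕1⊕0⊕0 = 0
s8: b8⊕b9⊕b10⊕b11⊕b12⊕b13⊕b14⊕b15 = 1⊕1⊕0⊕1⊕0⊕1⊕0⊕0 = 0
Syndrome (s8...s1) = 0001 → position 1.

1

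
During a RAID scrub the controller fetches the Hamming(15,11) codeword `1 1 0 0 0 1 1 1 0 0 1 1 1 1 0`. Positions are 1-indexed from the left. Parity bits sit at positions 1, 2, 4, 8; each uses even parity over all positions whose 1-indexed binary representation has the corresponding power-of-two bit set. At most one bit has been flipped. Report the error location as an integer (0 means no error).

14

s1: b1⊕b3⊕b5⊕b7⊕b9⊕b11⊕b13⊕b15 = 1⊕0⊕0⊕1⊕0⊕1⊕1⊕0 = 0
s2: b2⊕b3⊕b6⊕b7⊕b10⊕b11⊕b14⊕b15 = 1⊕0⊕1⊕1⊕0⊕1⊕1⊕0 = 1
s4: b4⊕b5⊕b6⊕b7⊕b12⊕b13⊕b14⊕b15 = 0⊕0⊕1⊕1⊕1⊕1⊕1⊕0 = 1
s8: b8⊕b9⊕b10⊕b11⊕b12⊕b13⊕b14⊕b15 = 1⊕0⊕0⊕1⊕1⊕1⊕1⊕0 = 1
Syndrome (s8...s1) = 1110 → position 14.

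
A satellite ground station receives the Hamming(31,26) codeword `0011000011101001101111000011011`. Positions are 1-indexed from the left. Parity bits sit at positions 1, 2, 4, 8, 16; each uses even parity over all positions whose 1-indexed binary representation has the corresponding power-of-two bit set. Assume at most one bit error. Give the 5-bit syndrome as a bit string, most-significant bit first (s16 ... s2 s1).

00001

s1: b1⊕b3⊕b5⊕b7⊕b9⊕b11⊕b13⊕b15⊕b17⊕b19⊕b21⊕b23⊕b25⊕b27⊕b29⊕b31 = 0⊕1⊕0⊕0⊕1⊕1⊕1⊕0⊕1⊕1⊕1⊕0⊕0⊕1⊕0⊕1 = 1
s2: b2⊕b3⊕b6⊕b7⊕b10⊕b11⊕b14⊕b15⊕b18⊕b19⊕b22⊕b23⊕b26⊕b27⊕b30⊕b31 = 0⊕1⊕0⊕0⊕1⊕1⊕0⊕0⊕0⊕1⊕1⊕0⊕0⊕1⊕1⊕1 = 0
s4: b4⊕b5⊕b6⊕b7⊕b12⊕b13⊕b14⊕b15⊕b20⊕b21⊕b22⊕b23⊕b28⊕b29⊕b30⊕b31 = 1⊕0⊕0⊕0⊕0⊕1⊕0⊕0⊕1⊕1⊕1⊕0⊕1⊕0⊕1⊕1 = 0
s8: b8⊕b9⊕b10⊕b11⊕b12⊕b13⊕b14⊕b15⊕b24⊕b25⊕b26⊕b27⊕b28⊕b29⊕b30⊕b31 = 0⊕1⊕1⊕1⊕0⊕1⊕0⊕0⊕0⊕0⊕0⊕1⊕1⊕0⊕1⊕1 = 0
s16: b16⊕b17⊕b18⊕b19⊕b20⊕b21⊕b22⊕b23⊕b24⊕b25⊕b26⊕b27⊕b28⊕b29⊕b30⊕b31 = 1⊕1⊕0⊕1⊕1⊕1⊕1⊕0⊕0⊕0⊕0⊕1⊕1⊕0⊕1⊕1 = 0
Syndrome (s16...s1) = 00001 → position 1.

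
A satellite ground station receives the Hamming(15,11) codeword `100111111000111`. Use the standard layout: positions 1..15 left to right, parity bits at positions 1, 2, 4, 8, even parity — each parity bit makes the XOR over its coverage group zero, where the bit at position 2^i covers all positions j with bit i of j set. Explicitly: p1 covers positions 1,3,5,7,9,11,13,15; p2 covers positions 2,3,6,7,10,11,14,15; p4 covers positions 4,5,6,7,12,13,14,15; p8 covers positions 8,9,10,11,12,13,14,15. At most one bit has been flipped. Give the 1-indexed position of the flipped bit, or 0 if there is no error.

12

s1: b1⊕b3⊕b5⊕b7⊕b9⊕b11⊕b13⊕b15 = 1⊕0⊕1⊕1⊕1⊕0⊕1⊕1 = 0
s2: b2⊕b3⊕b6⊕b7⊕b10⊕b11⊕b14⊕b15 = 0⊕0⊕1⊕1⊕0⊕0⊕1⊕1 = 0
s4: b4⊕b5⊕b6⊕b7⊕b12⊕b13⊕b14⊕b15 = 1⊕1⊕1⊕1⊕0⊕1⊕1⊕1 = 1
s8: b8⊕b9⊕b10⊕b11⊕b12⊕b13⊕b14⊕b15 = 1⊕1⊕0⊕0⊕0⊕1⊕1⊕1 = 1
Syndrome (s8...s1) = 1100 → position 12.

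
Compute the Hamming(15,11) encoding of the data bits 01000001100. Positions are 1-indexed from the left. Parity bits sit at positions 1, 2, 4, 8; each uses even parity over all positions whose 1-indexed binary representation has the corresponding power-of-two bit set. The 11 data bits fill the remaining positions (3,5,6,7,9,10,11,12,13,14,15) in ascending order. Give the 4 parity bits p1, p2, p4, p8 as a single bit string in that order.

Place data bits at non-power-of-two positions: b3=0, b5=1, b6=0, b7=0, b9=0, b10=0, b11=0, b12=1, b13=1, b14=0, b15=0.
p1 = XOR of data positions {3,5,7,9,11,13,15} = 0⊕1⊕0⊕0⊕0⊕1⊕0 = 0
p2 = XOR of data positions {3,6,7,10,11,14,15} = 0⊕0⊕0⊕0⊕0⊕0⊕0 = 0
p4 = XOR of data positions {5,6,7,12,13,14,15} = 1⊕0⊕0⊕1⊕1⊕0⊕0 = 1
p8 = XOR of data positions {9,10,11,12,13,14,15} = 0⊕0⊕0⊕1⊕1⊕0⊕0 = 0
Parity bits p1,p2,p4,p8 = 0010

0010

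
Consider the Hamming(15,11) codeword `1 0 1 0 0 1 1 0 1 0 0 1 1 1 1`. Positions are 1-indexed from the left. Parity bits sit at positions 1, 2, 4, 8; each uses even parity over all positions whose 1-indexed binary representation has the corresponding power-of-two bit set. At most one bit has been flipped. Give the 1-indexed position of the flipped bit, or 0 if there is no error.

s1: b1⊕b3⊕b5⊕b7⊕b9⊕b11⊕b13⊕b15 = 1⊕1⊕0⊕1⊕1⊕0⊕1⊕1 = 0
s2: b2⊕b3⊕b6⊕b7⊕b10⊕b11⊕b14⊕b15 = 0⊕1⊕1⊕1⊕0⊕0⊕1⊕1 = 1
s4: b4⊕b5⊕b6⊕b7⊕b12⊕b13⊕b14⊕b15 = 0⊕0⊕1⊕1⊕1⊕1⊕1⊕1 = 0
s8: b8⊕b9⊕b10⊕b11⊕b12⊕b13⊕b14⊕b15 = 0⊕1⊕0⊕0⊕1⊕1⊕1⊕1 = 1
Syndrome (s8...s1) = 1010 → position 10.

10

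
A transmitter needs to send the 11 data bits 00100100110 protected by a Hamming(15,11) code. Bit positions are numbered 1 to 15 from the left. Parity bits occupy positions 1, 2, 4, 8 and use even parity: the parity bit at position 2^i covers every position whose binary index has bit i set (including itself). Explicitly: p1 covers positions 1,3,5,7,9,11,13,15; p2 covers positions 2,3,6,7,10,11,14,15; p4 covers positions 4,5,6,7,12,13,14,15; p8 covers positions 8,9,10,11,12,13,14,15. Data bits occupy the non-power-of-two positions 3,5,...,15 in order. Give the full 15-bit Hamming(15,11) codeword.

110101010100110

Place data bits at non-power-of-two positions: b3=0, b5=0, b6=1, b7=0, b9=0, b10=1, b11=0, b12=0, b13=1, b14=1, b15=0.
p1 = XOR of data positions {3,5,7,9,11,13,15} = 0⊕0⊕0⊕0⊕0⊕1⊕0 = 1
p2 = XOR of data positions {3,6,7,10,11,14,15} = 0⊕1⊕0⊕1⊕0⊕1⊕0 = 1
p4 = XOR of data positions {5,6,7,12,13,14,15} = 0⊕1⊕0⊕0⊕1⊕1⊕0 = 1
p8 = XOR of data positions {9,10,11,12,13,14,15} = 0⊕1⊕0⊕0⊕1⊕1⊕0 = 1
Codeword b1..b15 = 110101010100110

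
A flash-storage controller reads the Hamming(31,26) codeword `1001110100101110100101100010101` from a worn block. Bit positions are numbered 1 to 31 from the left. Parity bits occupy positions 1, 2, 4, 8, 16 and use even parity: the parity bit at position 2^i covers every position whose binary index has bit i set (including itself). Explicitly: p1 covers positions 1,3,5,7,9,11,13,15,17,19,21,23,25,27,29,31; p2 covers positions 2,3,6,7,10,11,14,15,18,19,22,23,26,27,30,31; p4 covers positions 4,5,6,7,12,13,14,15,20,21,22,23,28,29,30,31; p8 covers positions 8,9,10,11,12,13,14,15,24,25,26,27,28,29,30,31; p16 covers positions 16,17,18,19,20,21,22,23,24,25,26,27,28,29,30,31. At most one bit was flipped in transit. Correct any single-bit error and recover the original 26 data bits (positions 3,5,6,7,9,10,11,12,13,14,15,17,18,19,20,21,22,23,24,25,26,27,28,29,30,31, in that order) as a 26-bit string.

01100010111100001100010101

s1: b1⊕b3⊕b5⊕b7⊕b9⊕b11⊕b13⊕b15⊕b17⊕b19⊕b21⊕b23⊕b25⊕b27⊕b29⊕b31 = 1⊕0⊕1⊕0⊕0⊕1⊕1⊕1⊕1⊕0⊕0⊕1⊕0⊕1⊕1⊕1 = 0
s2: b2⊕b3⊕b6⊕b7⊕b10⊕b11⊕b14⊕b15⊕b18⊕b19⊕b22⊕b23⊕b26⊕b27⊕b30⊕b31 = 0⊕0⊕1⊕0⊕0⊕1⊕1⊕1⊕0⊕0⊕1⊕1⊕0⊕1⊕0⊕1 = 0
s4: b4⊕b5⊕b6⊕b7⊕b12⊕b13⊕b14⊕b15⊕b20⊕b21⊕b22⊕b23⊕b28⊕b29⊕b30⊕b31 = 1⊕1⊕1⊕0⊕0⊕1⊕1⊕1⊕1⊕0⊕1⊕1⊕0⊕1⊕0⊕1 = 1
s8: b8⊕b9⊕b10⊕b11⊕b12⊕b13⊕b14⊕b15⊕b24⊕b25⊕b26⊕b27⊕b28⊕b29⊕b30⊕b31 = 1⊕0⊕0⊕1⊕0⊕1⊕1⊕1⊕0⊕0⊕0⊕1⊕0⊕1⊕0⊕1 = 0
s16: b16⊕b17⊕b18⊕b19⊕b20⊕b21⊕b22⊕b23⊕b24⊕b25⊕b26⊕b27⊕b28⊕b29⊕b30⊕b31 = 0⊕1⊕0⊕0⊕1⊕0⊕1⊕1⊕0⊕0⊕0⊕1⊕0⊕1⊕0⊕1 = 1
Syndrome (s16...s1) = 10100 → position 20.
Flip bit 20: corrected codeword = 1001110100101110100001100010101
Data bits at positions 3,5,6,7,9,10,11,12,13,14,15,17,18,19,20,21,22,23,24,25,26,27,28,29,30,31: 01100010111100001100010101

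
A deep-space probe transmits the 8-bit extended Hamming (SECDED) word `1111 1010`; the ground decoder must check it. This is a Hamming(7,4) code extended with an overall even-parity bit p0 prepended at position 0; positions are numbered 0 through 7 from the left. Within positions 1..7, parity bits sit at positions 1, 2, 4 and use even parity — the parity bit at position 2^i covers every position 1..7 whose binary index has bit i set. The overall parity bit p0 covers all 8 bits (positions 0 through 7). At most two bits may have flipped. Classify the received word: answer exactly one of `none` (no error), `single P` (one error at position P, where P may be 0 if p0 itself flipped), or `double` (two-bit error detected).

s1: b1⊕b3⊕b5⊕b7 = 1⊕1⊕0⊕0 = 0
s2: b2⊕b3⊕b6⊕b7 = 1⊕1⊕1⊕0 = 1
s4: b4⊕b5⊕b6⊕b7 = 1⊕0⊕1⊕0 = 0
Syndrome (s4...s1) = 010 → position 2.
Overall parity (XOR of all 8 bits, including p0): 1⊕1⊕1⊕1⊕1⊕0⊕1⊕0 = 0
Overall=0, syndrome position=2 → double-bit error detected (uncorrectable).

double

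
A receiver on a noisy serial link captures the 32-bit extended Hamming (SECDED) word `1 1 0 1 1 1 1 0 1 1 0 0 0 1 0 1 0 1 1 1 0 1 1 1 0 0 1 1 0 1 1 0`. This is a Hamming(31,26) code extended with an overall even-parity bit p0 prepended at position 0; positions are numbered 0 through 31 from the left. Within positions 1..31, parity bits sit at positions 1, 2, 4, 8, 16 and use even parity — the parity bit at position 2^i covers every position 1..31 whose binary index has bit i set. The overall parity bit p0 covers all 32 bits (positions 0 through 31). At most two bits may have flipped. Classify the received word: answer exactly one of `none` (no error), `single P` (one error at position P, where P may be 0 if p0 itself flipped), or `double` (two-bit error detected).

s1: b1⊕b3⊕b5⊕b7⊕b9⊕b11⊕b13⊕b15⊕b17⊕b19⊕b21⊕b23⊕b25⊕b27⊕b29⊕b31 = 1⊕1⊕1⊕0⊕1⊕0⊕1⊕1⊕1⊕1⊕1⊕1⊕0⊕1⊕1⊕0 = 0
s2: b2⊕b3⊕b6⊕b7⊕b10⊕b11⊕b14⊕b15⊕b18⊕b19⊕b22⊕b23⊕b26⊕b27⊕b30⊕b31 = 0⊕1⊕1⊕0⊕0⊕0⊕0⊕1⊕1⊕1⊕1⊕1⊕1⊕1⊕1⊕0 = 0
s4: b4⊕b5⊕b6⊕b7⊕b12⊕b13⊕b14⊕b15⊕b20⊕b21⊕b22⊕b23⊕b28⊕b29⊕b30⊕b31 = 1⊕1⊕1⊕0⊕0⊕1⊕0⊕1⊕0⊕1⊕1⊕1⊕0⊕1⊕1⊕0 = 0
s8: b8⊕b9⊕b10⊕b11⊕b12⊕b13⊕b14⊕b15⊕b24⊕b25⊕b26⊕b27⊕b28⊕b29⊕b30⊕b31 = 1⊕1⊕0⊕0⊕0⊕1⊕0⊕1⊕0⊕0⊕1⊕1⊕0⊕1⊕1⊕0 = 0
s16: b16⊕b17⊕b18⊕b19⊕b20⊕b21⊕b22⊕b23⊕b24⊕b25⊕b26⊕b27⊕b28⊕b29⊕b30⊕b31 = 0⊕1⊕1⊕1⊕0⊕1⊕1⊕1⊕0⊕0⊕1⊕1⊕0⊕1⊕1⊕0 = 0
Syndrome (s16...s1) = 00000 → position 0 (no error).
Overall parity (XOR of all 32 bits, including p0): 1⊕1⊕0⊕1⊕1⊕1⊕1⊕0⊕1⊕1⊕0⊕0⊕0⊕1⊕0⊕1⊕0⊕1⊕1⊕1⊕0⊕1⊕1⊕1⊕0⊕0⊕1⊕1⊕0⊕1⊕1⊕0 = 0
Overall=0, syndrome position=0 → no error.

none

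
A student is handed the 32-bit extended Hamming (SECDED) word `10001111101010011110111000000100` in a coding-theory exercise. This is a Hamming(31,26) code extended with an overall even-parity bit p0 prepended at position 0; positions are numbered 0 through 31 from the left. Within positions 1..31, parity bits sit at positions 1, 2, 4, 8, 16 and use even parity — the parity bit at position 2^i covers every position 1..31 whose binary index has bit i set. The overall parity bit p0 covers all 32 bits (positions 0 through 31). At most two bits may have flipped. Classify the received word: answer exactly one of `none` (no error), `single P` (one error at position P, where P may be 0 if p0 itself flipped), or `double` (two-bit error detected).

double

s1: b1⊕b3⊕b5⊕b7⊕b9⊕b11⊕b13⊕b15⊕b17⊕b19⊕b21⊕b23⊕b25⊕b27⊕b29⊕b31 = 0⊕0⊕1⊕1⊕0⊕0⊕0⊕1⊕1⊕0⊕1⊕0⊕0⊕0⊕1⊕0 = 0
s2: b2⊕b3⊕b6⊕b7⊕b10⊕b11⊕b14⊕b15⊕b18⊕b19⊕b22⊕b23⊕b26⊕b27⊕b30⊕b31 = 0⊕0⊕1⊕1⊕1⊕0⊕0⊕1⊕1⊕0⊕1⊕0⊕0⊕0⊕0⊕0 = 0
s4: b4⊕b5⊕b6⊕b7⊕b12⊕b13⊕b14⊕b15⊕b20⊕b21⊕b22⊕b23⊕b28⊕b29⊕b30⊕b31 = 1⊕1⊕1⊕1⊕1⊕0⊕0⊕1⊕1⊕1⊕1⊕0⊕0⊕1⊕0⊕0 = 0
s8: b8⊕b9⊕b10⊕b11⊕b12⊕b13⊕b14⊕b15⊕b24⊕b25⊕b26⊕b27⊕b28⊕b29⊕b30⊕b31 = 1⊕0⊕1⊕0⊕1⊕0⊕0⊕1⊕0⊕0⊕0⊕0⊕0⊕1⊕0⊕0 = 1
s16: b16⊕b17⊕b18⊕b19⊕b20⊕b21⊕b22⊕b23⊕b24⊕b25⊕b26⊕b27⊕b28⊕b29⊕b30⊕b31 = 1⊕1⊕1⊕0⊕1⊕1⊕1⊕0⊕0⊕0⊕0⊕0⊕0⊕1⊕0⊕0 = 1
Syndrome (s16...s1) = 11000 → position 24.
Overall parity (XOR of all 32 bits, including p0): 1⊕0⊕0⊕0⊕1⊕1⊕1⊕1⊕1⊕0⊕1⊕0⊕1⊕0⊕0⊕1⊕1⊕1⊕1⊕0⊕1⊕1⊕1⊕0⊕0⊕0⊕0⊕0⊕0⊕1⊕0⊕0 = 0
Overall=0, syndrome position=24 → double-bit error detected (uncorrectable).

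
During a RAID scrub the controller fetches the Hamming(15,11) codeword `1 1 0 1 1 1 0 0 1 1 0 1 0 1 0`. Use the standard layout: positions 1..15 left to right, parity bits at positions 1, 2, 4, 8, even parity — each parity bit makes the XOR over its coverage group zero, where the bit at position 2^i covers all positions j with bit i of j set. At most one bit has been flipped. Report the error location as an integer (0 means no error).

s1: b1⊕b3⊕b5⊕b7⊕b9⊕b11⊕b13⊕b15 = 1⊕0⊕1⊕0⊕1⊕0⊕0⊕0 = 1
s2: b2⊕b3⊕b6⊕b7⊕b10⊕b11⊕b14⊕b15 = 1⊕0⊕1⊕0⊕1⊕0⊕1⊕0 = 0
s4: b4⊕b5⊕b6⊕b7⊕b12⊕b13⊕b14⊕b15 = 1⊕1⊕1⊕0⊕1⊕0⊕1⊕0 = 1
s8: b8⊕b9⊕b10⊕b11⊕b12⊕b13⊕b14⊕b15 = 0⊕1⊕1⊕0⊕1⊕0⊕1⊕0 = 0
Syndrome (s8...s1) = 0101 → position 5.

5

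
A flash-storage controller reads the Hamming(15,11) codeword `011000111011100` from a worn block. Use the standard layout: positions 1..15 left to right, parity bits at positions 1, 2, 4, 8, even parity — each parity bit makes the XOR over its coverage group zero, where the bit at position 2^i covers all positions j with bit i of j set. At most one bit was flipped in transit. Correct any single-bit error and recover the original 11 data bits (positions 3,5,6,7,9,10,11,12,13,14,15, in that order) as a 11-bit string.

s1: b1⊕b3⊕b5⊕b7⊕b9⊕b11⊕b13⊕b15 = 0⊕1⊕0⊕1⊕1⊕1⊕1⊕0 = 1
s2: b2⊕b3⊕b6⊕b7⊕b10⊕b11⊕b14⊕b15 = 1⊕1⊕0⊕1⊕0⊕1⊕0⊕0 = 0
s4: b4⊕b5⊕b6⊕b7⊕b12⊕b13⊕b14⊕b15 = 0⊕0⊕0⊕1⊕1⊕1⊕0⊕0 = 1
s8: b8⊕b9⊕b10⊕b11⊕b12⊕b13⊕b14⊕b15 = 1⊕1⊕0⊕1⊕1⊕1⊕0⊕0 = 1
Syndrome (s8...s1) = 1101 → position 13.
Flip bit 13: corrected codeword = 011000111011000
Data bits at positions 3,5,6,7,9,10,11,12,13,14,15: 10011011000

10011011000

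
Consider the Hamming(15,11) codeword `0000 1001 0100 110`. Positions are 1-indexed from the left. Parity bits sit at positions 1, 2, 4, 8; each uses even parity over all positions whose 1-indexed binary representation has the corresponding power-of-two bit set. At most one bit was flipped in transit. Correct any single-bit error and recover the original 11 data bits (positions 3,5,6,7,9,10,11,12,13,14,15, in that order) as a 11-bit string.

01000100110

s1: b1⊕b3⊕b5⊕b7⊕b9⊕b11⊕b13⊕b15 = 0⊕0⊕1⊕0⊕0⊕0⊕1⊕0 = 0
s2: b2⊕b3⊕b6⊕b7⊕b10⊕b11⊕b14⊕b15 = 0⊕0⊕0⊕0⊕1⊕0⊕1⊕0 = 0
s4: b4⊕b5⊕b6⊕b7⊕b12⊕b13⊕b14⊕b15 = 0⊕1⊕0⊕0⊕0⊕1⊕1⊕0 = 1
s8: b8⊕b9⊕b10⊕b11⊕b12⊕b13⊕b14⊕b15 = 1⊕0⊕1⊕0⊕0⊕1⊕1⊕0 = 0
Syndrome (s8...s1) = 0100 → position 4.
Flip bit 4: corrected codeword = 000110010100110
Data bits at positions 3,5,6,7,9,10,11,12,13,14,15: 01000100110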